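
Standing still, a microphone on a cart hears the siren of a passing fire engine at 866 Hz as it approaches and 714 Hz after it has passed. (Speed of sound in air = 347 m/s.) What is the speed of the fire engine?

f₁/f₂ = (v + v_s)/(v − v_s), so v_s = v · (f₁ − f₂)/(f₁ + f₂).
v_s = 347 × (866 − 714)/(866 + 714) = 347 × 152/1580 ≈ 33 m/s.

33 m/s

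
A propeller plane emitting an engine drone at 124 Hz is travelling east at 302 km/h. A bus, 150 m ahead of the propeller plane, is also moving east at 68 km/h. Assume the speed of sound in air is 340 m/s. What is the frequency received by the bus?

155 Hz

302 km/h = 83.89 m/s; 68 km/h = 18.89 m/s.
The bus is ahead, so the propeller plane is moving toward it while the bus is moving away from the propeller plane.
With source approaching and observer receding, f' = f · (v − v_o)/(v − v_s).
f' = 124 × (340 − 18.89)/(340 − 83.89) = 124 × 321.11/256.11 ≈ 155 Hz.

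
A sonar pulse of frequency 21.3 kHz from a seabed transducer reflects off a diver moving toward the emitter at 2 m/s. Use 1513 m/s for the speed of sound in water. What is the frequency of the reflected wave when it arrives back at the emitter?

At the diver (a moving observer), f₁ = f₀ · (v + u)/v = 21.3 × 1515/1513 ≈ 21.3 kHz.
The reflection then acts as a moving source: f₂ = f₁ · v/(v − u) ≈ 21.4 kHz.
Equivalently f₂ = f₀ · (v + u)/(v − u).

21.4 kHz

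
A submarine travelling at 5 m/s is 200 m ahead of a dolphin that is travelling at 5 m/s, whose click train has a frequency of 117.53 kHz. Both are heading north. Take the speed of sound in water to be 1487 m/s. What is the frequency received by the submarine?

The submarine is ahead, so the dolphin is moving toward it while the submarine is moving away from the dolphin.
With source approaching and observer receding, f' = f · (v − v_o)/(v − v_s).
f' = 117.53 × (1487 − 5)/(1487 − 5) = 117.53 × 1482/1482 ≈ 117.5 kHz.

117.5 kHz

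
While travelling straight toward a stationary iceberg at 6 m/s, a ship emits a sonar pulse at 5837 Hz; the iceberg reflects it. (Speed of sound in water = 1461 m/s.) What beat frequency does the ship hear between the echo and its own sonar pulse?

The iceberg receives the sound from a moving source: f₁ = f₀ · v/(v − v_e) = 5837 × 1461/1455 ≈ 5861.1 Hz.
On the return leg the ship is a moving observer: f₂ = f₁ · (v + v_e)/v = 5861.1 × 1467/1461 ≈ 5885.1 Hz.
Equivalently f₂ = f₀ · (v + v_e)/(v − v_e).
Beat against the emitted tone: |f₂ − f₀| = 2v_e·f₀/(v − v_e) = 2 × 6 × 5837/1455 ≈ 48.1 Hz.

48.1 Hz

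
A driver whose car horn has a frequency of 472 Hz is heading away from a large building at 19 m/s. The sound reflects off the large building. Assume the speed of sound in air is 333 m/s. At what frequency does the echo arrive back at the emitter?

421 Hz

The large building receives the sound from a moving source: f₁ = f₀ · v/(v + v_e) = 472 × 333/352 ≈ 447 Hz.
On the return leg the driver is a moving observer: f₂ = f₁ · (v − v_e)/v = 447 × 314/333 ≈ 421 Hz.
Equivalently f₂ = f₀ · (v − v_e)/(v + v_e).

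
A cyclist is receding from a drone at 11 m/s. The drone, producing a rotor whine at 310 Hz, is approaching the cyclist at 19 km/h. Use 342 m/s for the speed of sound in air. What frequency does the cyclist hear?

19 km/h = 5.278 m/s.
With source approaching and observer receding, f' = f · (v − v_o)/(v − v_s).
f' = 310 × (342 − 11)/(342 − 5.278) = 310 × 331/336.72 ≈ 305 Hz.

305 Hz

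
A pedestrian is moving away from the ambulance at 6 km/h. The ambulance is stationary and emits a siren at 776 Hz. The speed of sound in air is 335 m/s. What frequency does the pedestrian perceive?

772 Hz

6 km/h = 1.667 m/s.
Only the observer moves, away from the source, so f' = f · (v − v_o)/v.
f' = 776 × (335 − 1.667)/335 = 776 × 333.33/335 ≈ 772 Hz.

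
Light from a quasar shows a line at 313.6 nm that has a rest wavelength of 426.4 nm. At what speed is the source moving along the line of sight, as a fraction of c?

0.298

λ'/λ₀ = 0.7355 < 1 (blueshift), so the source is approaching.
λ'/λ₀ = √((1 − β)/(1 + β)) for an approaching source ⇒ β = (1 − r²)/(1 + r²) with r = λ'/λ₀.
β = (1 − 0.5409)/(1 + 0.5409) ≈ 0.298.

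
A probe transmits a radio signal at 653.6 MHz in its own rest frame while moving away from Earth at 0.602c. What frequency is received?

Relativistic Doppler for frequency: f' = f₀ · √((1 − β)/(1 + β)).
f' = 653.6 × √(0.3980/1.6020) = 653.6 × 0.49844 ≈ 325.8 MHz.

325.8 MHz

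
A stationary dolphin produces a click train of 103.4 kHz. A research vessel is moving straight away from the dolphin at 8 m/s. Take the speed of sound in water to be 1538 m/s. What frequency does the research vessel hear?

102.9 kHz

Only the observer moves, away from the source, so f' = f · (v − v_o)/v.
f' = 103.4 × (1538 − 8)/1538 = 103.4 × 1530/1538 ≈ 102.9 kHz.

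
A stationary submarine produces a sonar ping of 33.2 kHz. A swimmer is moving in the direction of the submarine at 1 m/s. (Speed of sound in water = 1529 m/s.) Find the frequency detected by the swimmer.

33.2 kHz

Only the observer moves, toward the source, so f' = f · (v + v_o)/v.
f' = 33.2 × (1529 + 1)/1529 = 33.2 × 1530/1529 ≈ 33.2 kHz.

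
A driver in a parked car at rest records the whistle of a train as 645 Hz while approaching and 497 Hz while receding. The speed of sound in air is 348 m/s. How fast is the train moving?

f₁/f₂ = (v + v_s)/(v − v_s), so v_s = v · (f₁ − f₂)/(f₁ + f₂).
v_s = 348 × (645 − 497)/(645 + 497) = 348 × 148/1142 ≈ 45 m/s.

45 m/s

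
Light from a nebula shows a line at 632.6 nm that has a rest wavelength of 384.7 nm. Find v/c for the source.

0.460

λ'/λ₀ = 1.6444 > 1 (redshift), so the source is receding.
λ'/λ₀ = √((1 + β)/(1 − β)) for a receding source ⇒ β = (r² − 1)/(r² + 1) with r = λ'/λ₀.
β = (2.7040 − 1)/(2.7040 + 1) ≈ 0.460.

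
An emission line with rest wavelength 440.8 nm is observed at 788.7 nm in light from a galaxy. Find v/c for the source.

0.524

λ'/λ₀ = 1.7892 > 1 (redshift), so the source is receding.
λ'/λ₀ = √((1 + β)/(1 − β)) for a receding source ⇒ β = (r² − 1)/(r² + 1) with r = λ'/λ₀.
β = (3.2014 − 1)/(3.2014 + 1) ≈ 0.524.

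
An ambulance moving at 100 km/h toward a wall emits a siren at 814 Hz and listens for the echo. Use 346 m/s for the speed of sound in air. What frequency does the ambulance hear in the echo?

956 Hz

100 km/h = 27.78 m/s.
The wall receives the sound from a moving source: f₁ = f₀ · v/(v − v_e) = 814 × 346/318.22 ≈ 885 Hz.
On the return leg the ambulance is a moving observer: f₂ = f₁ · (v + v_e)/v = 885 × 373.78/346 ≈ 956 Hz.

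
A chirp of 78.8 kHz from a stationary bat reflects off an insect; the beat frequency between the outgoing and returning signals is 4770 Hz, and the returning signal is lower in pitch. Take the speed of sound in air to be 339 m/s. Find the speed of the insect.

10.6 m/s

Double Doppler shift off a moving reflector: f₂ = f₀ · (v + u)/(v − u) (u > 0 toward emitter).
Returning signal is lower, so f₂ = f₀ − Δf = 78800 − 4770 = 74030 Hz.
Rearranging, u = v · (f₂ − f₀)/(f₂ + f₀) = 339 × -4770/152830 ≈ -10.6 m/s.
So the insect is moving at 10.6 m/s away from the emitter.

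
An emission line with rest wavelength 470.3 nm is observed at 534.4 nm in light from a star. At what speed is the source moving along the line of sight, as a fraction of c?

λ'/λ₀ = 1.1363 > 1 (redshift), so the source is receding.
λ'/λ₀ = √((1 + β)/(1 − β)) for a receding source ⇒ β = (r² − 1)/(r² + 1) with r = λ'/λ₀.
β = (1.2912 − 1)/(1.2912 + 1) ≈ 0.127.

0.127c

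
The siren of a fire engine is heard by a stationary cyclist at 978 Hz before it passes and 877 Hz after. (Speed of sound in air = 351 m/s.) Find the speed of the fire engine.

19.1 m/s

f₁/f₂ = (v + v_s)/(v − v_s), so v_s = v · (f₁ − f₂)/(f₁ + f₂).
v_s = 351 × (978 − 877)/(978 + 877) = 351 × 101/1855 ≈ 19.1 m/s.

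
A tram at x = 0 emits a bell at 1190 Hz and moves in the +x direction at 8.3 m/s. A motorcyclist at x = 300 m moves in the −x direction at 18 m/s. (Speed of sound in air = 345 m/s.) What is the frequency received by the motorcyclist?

The observer lies on the +x side, so the source is heading toward the observer and the observer is heading toward the source.
With source approaching and observer approaching, f' = f · (v + v_o)/(v − v_s).
f' = 1190 × (345 + 18)/(345 − 8.3) = 1190 × 363/336.7 ≈ 1283 Hz.

1283 Hz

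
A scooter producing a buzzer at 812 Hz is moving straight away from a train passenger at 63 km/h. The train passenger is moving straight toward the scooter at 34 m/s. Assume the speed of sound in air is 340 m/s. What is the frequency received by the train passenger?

849 Hz

63 km/h = 17.5 m/s.
Both move, so f' = f · (v + v_o)/(v + v_s).
f' = 812 × (340 + 34)/(340 + 17.5) = 812 × 374/357.5 ≈ 849 Hz.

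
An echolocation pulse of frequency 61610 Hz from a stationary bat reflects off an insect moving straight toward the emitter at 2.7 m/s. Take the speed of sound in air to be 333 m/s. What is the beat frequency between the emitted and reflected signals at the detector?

At the insect (a moving observer), f₁ = f₀ · (v + u)/v = 61610 × 335.7/333 ≈ 62110 Hz.
On reflection it acts as a source moving toward the stationary detector: f₂ = f₁ · v/(v − u) = 62110 × 333/330.3 ≈ 62617 Hz.
Equivalently f₂ = f₀ · (v + u)/(v − u).
Beat frequency: |f₂ − f₀| = 2u·f₀/(v − u) = 2 × 2.7 × 61610/330.3 ≈ 1007 Hz.

1007 Hz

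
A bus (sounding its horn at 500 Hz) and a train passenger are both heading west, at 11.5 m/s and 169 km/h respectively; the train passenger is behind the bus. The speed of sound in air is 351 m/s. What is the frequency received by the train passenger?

549 Hz

169 km/h = 46.94 m/s.
The train passenger is behind, so the bus is moving away from it while the train passenger is moving toward the bus.
With source receding and observer approaching, f' = f · (v + v_o)/(v + v_s).
f' = 500 × (351 + 46.94)/(351 + 11.5) = 500 × 397.94/362.5 ≈ 549 Hz.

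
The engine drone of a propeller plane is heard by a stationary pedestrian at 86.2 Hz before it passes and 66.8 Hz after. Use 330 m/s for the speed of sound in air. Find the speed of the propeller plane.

42 m/s

f₁/f₂ = (v + v_s)/(v − v_s), so v_s = v · (f₁ − f₂)/(f₁ + f₂).
v_s = 330 × (86.2 − 66.8)/(86.2 + 66.8) = 330 × 19.4/153.0 ≈ 42 m/s.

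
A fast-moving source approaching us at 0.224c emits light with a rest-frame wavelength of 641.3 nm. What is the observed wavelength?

Relativistic Doppler for wavelength: λ' = λ₀ · √((1 − β)/(1 + β)).
λ' = 641.3 × √(0.7760/1.2240) = 641.3 × 0.79623 ≈ 510.6 nm.

510.6 nm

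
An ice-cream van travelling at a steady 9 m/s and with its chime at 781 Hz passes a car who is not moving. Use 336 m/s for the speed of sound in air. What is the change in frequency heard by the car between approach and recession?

41.9 Hz

Approaching: f₁ = f · v/(v − v_s) = 781 × 336/327 ≈ 802.5 Hz.
Receding: f₂ = f · v/(v + v_s) = 781 × 336/345 ≈ 760.6 Hz.
Drop: f₁ − f₂ = 2f·v·v_s/(v² − v_s²) = 2 × 781 × 336 × 9/(336² − 9²) ≈ 41.9 Hz.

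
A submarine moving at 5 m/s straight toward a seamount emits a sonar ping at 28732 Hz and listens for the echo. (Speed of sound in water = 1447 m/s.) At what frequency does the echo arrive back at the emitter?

The seamount receives the sound from a moving source: f₁ = f₀ · v/(v − v_e) = 28732 × 1447/1442 ≈ 28832 Hz.
On the return leg the submarine is a moving observer: f₂ = f₁ · (v + v_e)/v = 28832 × 1452/1447 ≈ 28931 Hz.

28931 Hz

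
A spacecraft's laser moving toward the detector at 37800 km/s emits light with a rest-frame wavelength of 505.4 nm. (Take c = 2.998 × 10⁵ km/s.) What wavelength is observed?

445.2 nm

β = v/c = 37800/299800 = 0.1261.
Relativistic Doppler for wavelength: λ' = λ₀ · √((1 − β)/(1 + β)).
λ' = 505.4 × √(0.8739/1.1261) = 505.4 × 0.88095 ≈ 445.2 nm.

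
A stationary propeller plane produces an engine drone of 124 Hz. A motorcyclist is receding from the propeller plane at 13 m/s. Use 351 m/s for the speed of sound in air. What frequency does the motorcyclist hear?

119 Hz

Moving observer, stationary source: f' = f · (v − v_o)/v.
f' = 124 × (351 − 13)/351 = 124 × 338/351 ≈ 119 Hz.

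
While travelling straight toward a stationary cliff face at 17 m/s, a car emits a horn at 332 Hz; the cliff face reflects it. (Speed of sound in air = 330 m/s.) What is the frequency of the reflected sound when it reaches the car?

The cliff face receives the sound from a moving source: f₁ = f₀ · v/(v − v_e) = 332 × 330/313 ≈ 350 Hz.
On the return leg the car is a moving observer: f₂ = f₁ · (v + v_e)/v = 350 × 347/330 ≈ 368 Hz.
Equivalently f₂ = f₀ · (v + v_e)/(v − v_e).

368 Hz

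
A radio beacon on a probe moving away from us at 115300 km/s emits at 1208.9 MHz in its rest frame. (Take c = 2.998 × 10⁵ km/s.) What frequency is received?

806.0 MHz

β = v/c = 115300/299800 = 0.3846.
Relativistic Doppler for frequency: f' = f₀ · √((1 − β)/(1 + β)).
f' = 1208.9 × √(0.6154/1.3846) = 1208.9 × 0.66669 ≈ 806.0 MHz.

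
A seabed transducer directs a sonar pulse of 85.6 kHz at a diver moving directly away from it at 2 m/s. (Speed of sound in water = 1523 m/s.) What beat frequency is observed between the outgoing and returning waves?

The diver first receives the wave as a moving observer: f₁ = f₀ · (v − u)/v = 85.6 × (1523 − 2)/1523 ≈ 85.488 kHz.
On reflection it acts as a source moving away from the stationary detector: f₂ = f₁ · v/(v + u) = 85.488 × 1523/1525 ≈ 85.375 kHz.
Beat frequency (with f₀ = 85600 Hz): |f₂ − f₀| = 2u·f₀/(v + u) = 2 × 2 × 85600/1525 ≈ 225 Hz.

225 Hz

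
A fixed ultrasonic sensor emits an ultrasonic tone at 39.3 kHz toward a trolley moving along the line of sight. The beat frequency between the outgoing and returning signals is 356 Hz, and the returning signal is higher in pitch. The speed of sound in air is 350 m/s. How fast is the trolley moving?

1.58 m/s

Double Doppler shift off a moving reflector: f₂ = f₀ · (v + u)/(v − u) (u > 0 toward emitter).
Returning signal is higher, so f₂ = f₀ + Δf = 39300 + 356 = 39656 Hz.
Rearranging, u = v · (f₂ − f₀)/(f₂ + f₀) = 350 × 356/78956 ≈ 1.58 m/s.
So the trolley is moving at 1.58 m/s toward the emitter.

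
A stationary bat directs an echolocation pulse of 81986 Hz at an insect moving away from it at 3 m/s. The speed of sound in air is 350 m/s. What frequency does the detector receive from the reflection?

The insect first receives the wave as a moving observer: f₁ = f₀ · (v − u)/v = 81986 × (350 − 3)/350 ≈ 81283 Hz.
On reflection it acts as a source moving away from the stationary detector: f₂ = f₁ · v/(v + u) = 81283 × 350/353 ≈ 80592 Hz.
Equivalently f₂ = f₀ · (v − u)/(v + u).

80592 Hz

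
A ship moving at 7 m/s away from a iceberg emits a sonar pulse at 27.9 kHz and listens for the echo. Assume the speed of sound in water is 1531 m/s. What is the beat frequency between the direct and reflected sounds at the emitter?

254 Hz

The iceberg receives the sound from a moving source: f₁ = f₀ · v/(v + v_e) = 27.9 × 1531/1538 ≈ 27.773 kHz.
On the return leg the ship is a moving observer: f₂ = f₁ · (v − v_e)/v = 27.773 × 1524/1531 ≈ 27.646 kHz.
Beat against the emitted tone (with f₀ = 27900 Hz): |f₂ − f₀| = 2v_e·f₀/(v + v_e) = 2 × 7 × 27900/1538 ≈ 254 Hz.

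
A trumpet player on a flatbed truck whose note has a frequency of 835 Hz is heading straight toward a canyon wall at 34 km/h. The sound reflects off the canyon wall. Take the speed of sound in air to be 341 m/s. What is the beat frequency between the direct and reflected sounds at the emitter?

34 km/h = 9.444 m/s.
The canyon wall receives the sound from a moving source: f₁ = f₀ · v/(v − v_e) = 835 × 341/331.56 ≈ 858.8 Hz.
On the return leg the trumpet player on a flatbed truck is a moving observer: f₂ = f₁ · (v + v_e)/v = 858.8 × 350.44/341 ≈ 882.6 Hz.
Equivalently f₂ = f₀ · (v + v_e)/(v − v_e).
Beat against the emitted tone: |f₂ − f₀| = 2v_e·f₀/(v − v_e) = 2 × 9.444 × 835/331.56 ≈ 47.6 Hz.

47.6 Hz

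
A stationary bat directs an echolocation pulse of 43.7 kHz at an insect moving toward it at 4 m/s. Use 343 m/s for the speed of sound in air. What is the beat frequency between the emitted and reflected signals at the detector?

The insect first receives the wave as a moving observer: f₁ = f₀ · (v + u)/v = 43.7 × (343 + 4)/343 ≈ 44.210 kHz.
The reflection then acts as a moving source: f₂ = f₁ · v/(v − u) ≈ 44.731 kHz.
Beat frequency (with f₀ = 43700 Hz): |f₂ − f₀| = 2u·f₀/(v − u) = 2 × 4 × 43700/339 ≈ 1031 Hz.

1031 Hz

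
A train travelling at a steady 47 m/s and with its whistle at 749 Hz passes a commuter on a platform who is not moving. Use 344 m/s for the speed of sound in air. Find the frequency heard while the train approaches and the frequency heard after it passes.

Approaching: f₁ = f · v/(v − v_s) = 749 × 344/297 ≈ 868 Hz.
Receding: f₂ = f · v/(v + v_s) = 749 × 344/391 ≈ 659 Hz.

868 Hz approaching; 659 Hz receding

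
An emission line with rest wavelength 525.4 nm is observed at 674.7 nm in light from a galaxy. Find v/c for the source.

λ'/λ₀ = 1.2842 > 1 (redshift), so the source is receding.
λ'/λ₀ = √((1 + β)/(1 − β)) for a receding source ⇒ β = (r² − 1)/(r² + 1) with r = λ'/λ₀.
β = (1.6491 − 1)/(1.6491 + 1) ≈ 0.245.

0.245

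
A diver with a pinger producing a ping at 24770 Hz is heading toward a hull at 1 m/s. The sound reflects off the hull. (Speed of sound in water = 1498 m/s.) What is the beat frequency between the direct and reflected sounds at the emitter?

33.1 Hz

The hull receives the sound from a moving source: f₁ = f₀ · v/(v − v_e) = 24770 × 1498/1497 ≈ 24786.5 Hz.
On the return leg the diver with a pinger is a moving observer: f₂ = f₁ · (v + v_e)/v = 24786.5 × 1499/1498 ≈ 24803.1 Hz.
Equivalently f₂ = f₀ · (v + v_e)/(v − v_e).
Beat against the emitted tone: |f₂ − f₀| = 2v_e·f₀/(v − v_e) = 2 × 1 × 24770/1497 ≈ 33.1 Hz.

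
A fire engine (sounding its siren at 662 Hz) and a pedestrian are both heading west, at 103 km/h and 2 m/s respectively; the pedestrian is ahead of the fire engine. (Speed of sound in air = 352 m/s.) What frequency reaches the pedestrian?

716 Hz

103 km/h = 28.61 m/s.
The pedestrian is ahead, so the fire engine is moving toward it while the pedestrian is moving away from the fire engine.
General Doppler shift: f' = f · (v − v_o)/(v − v_s).
f' = 662 × (352 − 2)/(352 − 28.61) = 662 × 350/323.39 ≈ 716 Hz.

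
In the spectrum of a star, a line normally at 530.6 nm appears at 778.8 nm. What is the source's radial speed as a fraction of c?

0.366c

λ'/λ₀ = 1.4678 > 1 (redshift), so the source is receding.
λ'/λ₀ = √((1 + β)/(1 − β)) for a receding source ⇒ β = (r² − 1)/(r² + 1) with r = λ'/λ₀.
β = (2.1544 − 1)/(2.1544 + 1) ≈ 0.366.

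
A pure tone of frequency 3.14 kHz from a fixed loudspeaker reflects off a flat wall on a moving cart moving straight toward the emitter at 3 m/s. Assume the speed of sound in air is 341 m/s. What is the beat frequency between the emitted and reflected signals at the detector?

The flat wall on a moving cart first receives the wave as a moving observer: f₁ = f₀ · (v + u)/v = 3.14 × (341 + 3)/341 ≈ 3.1676 kHz.
On reflection it acts as a source moving toward the stationary detector: f₂ = f₁ · v/(v − u) = 3.1676 × 341/338 ≈ 3.1957 kHz.
Beat frequency (with f₀ = 3140 Hz): |f₂ − f₀| = 2u·f₀/(v − u) = 2 × 3 × 3140/338 ≈ 55.7 Hz.

55.7 Hz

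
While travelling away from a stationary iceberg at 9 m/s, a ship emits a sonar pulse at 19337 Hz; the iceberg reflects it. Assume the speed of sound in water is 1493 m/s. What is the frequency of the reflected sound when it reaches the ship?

The iceberg receives the sound from a moving source: f₁ = f₀ · v/(v + v_e) = 19337 × 1493/1502 ≈ 19221 Hz.
On the return leg the ship is a moving observer: f₂ = f₁ · (v − v_e)/v = 19221 × 1484/1493 ≈ 19105 Hz.
Equivalently f₂ = f₀ · (v − v_e)/(v + v_e).

19105 Hz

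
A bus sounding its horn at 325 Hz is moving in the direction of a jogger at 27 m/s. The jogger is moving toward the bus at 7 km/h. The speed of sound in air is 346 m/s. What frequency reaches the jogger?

7 km/h = 1.944 m/s.
Both move, so f' = f · (v + v_o)/(v − v_s).
f' = 325 × (346 + 1.944)/(346 − 27) = 325 × 347.94/319 ≈ 354 Hz.

354 Hz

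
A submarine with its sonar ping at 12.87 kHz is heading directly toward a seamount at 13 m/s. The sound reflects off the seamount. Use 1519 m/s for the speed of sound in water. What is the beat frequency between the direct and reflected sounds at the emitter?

The seamount receives the sound from a moving source: f₁ = f₀ · v/(v − v_e) = 12.87 × 1519/1506 ≈ 12.981 kHz.
On the return leg the submarine is a moving observer: f₂ = f₁ · (v + v_e)/v = 12.981 × 1532/1519 ≈ 13.092 kHz.
Beat against the emitted tone (with f₀ = 12870 Hz): |f₂ − f₀| = 2v_e·f₀/(v − v_e) = 2 × 13 × 12870/1506 ≈ 222 Hz.

222 Hz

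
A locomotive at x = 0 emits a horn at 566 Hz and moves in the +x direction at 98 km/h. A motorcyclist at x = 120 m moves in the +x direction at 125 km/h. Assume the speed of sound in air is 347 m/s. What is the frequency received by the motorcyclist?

98 km/h = 27.22 m/s; 125 km/h = 34.72 m/s.
The observer lies on the +x side, so the source is heading toward the observer and the observer is heading away from the source.
General Doppler shift: f' = f · (v − v_o)/(v − v_s).
f' = 566 × (347 − 34.72)/(347 − 27.22) = 566 × 312.28/319.78 ≈ 553 Hz.

553 Hz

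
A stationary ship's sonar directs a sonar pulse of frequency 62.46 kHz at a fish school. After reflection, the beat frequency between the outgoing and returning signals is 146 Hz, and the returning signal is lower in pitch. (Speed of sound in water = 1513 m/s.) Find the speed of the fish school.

Double Doppler shift off a moving reflector: f₂ = f₀ · (v + u)/(v − u) (u > 0 toward emitter).
Returning signal is lower, so f₂ = f₀ − Δf = 62460 − 146 = 62314 Hz.
Rearranging, u = v · (f₂ − f₀)/(f₂ + f₀) = 1513 × -146/124774 ≈ -1.77 m/s.
So the fish school is moving at 1.77 m/s away from the emitter.

1.77 m/s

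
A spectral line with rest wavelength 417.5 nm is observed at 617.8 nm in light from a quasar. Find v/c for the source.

λ'/λ₀ = 1.4798 > 1 (redshift), so the source is receding.
λ'/λ₀ = √((1 + β)/(1 − β)) for a receding source ⇒ β = (r² − 1)/(r² + 1) with r = λ'/λ₀.
β = (2.1897 − 1)/(2.1897 + 1) ≈ 0.373.

0.373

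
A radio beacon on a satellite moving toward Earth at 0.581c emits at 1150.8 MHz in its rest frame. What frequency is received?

Relativistic Doppler for frequency: f' = f₀ · √((1 + β)/(1 − β)).
f' = 1150.8 × √(1.5810/0.4190) = 1150.8 × 1.94249 ≈ 2235.4 MHz.

2235.4 MHz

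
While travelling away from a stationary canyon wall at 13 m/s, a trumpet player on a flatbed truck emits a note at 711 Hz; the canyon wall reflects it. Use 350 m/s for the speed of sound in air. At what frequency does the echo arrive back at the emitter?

660 Hz

The canyon wall receives the sound from a moving source: f₁ = f₀ · v/(v + v_e) = 711 × 350/363 ≈ 686 Hz.
On the return leg the trumpet player on a flatbed truck is a moving observer: f₂ = f₁ · (v − v_e)/v = 686 × 337/350 ≈ 660 Hz.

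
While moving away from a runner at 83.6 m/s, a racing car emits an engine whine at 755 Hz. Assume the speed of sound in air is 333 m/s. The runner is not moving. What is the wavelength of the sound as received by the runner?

55.2 cm

Moving source, stationary observer: f' = f · v/(v + v_s) since the source is receding.
f' = 755 × 333/(333 + 83.6) ≈ 603 Hz.
λ' = v/f' = 333/603.493 ≈ 55.2 cm.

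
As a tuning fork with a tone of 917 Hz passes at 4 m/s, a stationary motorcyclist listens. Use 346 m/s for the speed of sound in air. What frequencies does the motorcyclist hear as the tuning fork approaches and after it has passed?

928 Hz approaching; 907 Hz receding

Approaching: f₁ = f · v/(v − v_s) = 917 × 346/342 ≈ 928 Hz.
Receding: f₂ = f · v/(v + v_s) = 917 × 346/350 ≈ 907 Hz.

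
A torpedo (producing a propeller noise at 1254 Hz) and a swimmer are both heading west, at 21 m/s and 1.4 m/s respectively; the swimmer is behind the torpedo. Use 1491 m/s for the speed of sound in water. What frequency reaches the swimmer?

1238 Hz

The swimmer is behind, so the torpedo is moving away from it while the swimmer is moving toward the torpedo.
Both move, so f' = f · (v + v_o)/(v + v_s).
f' = 1254 × (1491 + 1.4)/(1491 + 21) = 1254 × 1492.4/1512 ≈ 1238 Hz.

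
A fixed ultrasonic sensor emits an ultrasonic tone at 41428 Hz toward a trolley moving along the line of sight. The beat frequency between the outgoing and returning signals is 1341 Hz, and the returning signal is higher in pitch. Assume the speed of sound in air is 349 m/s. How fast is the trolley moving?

Double Doppler shift off a moving reflector: f₂ = f₀ · (v + u)/(v − u) (u > 0 toward emitter).
Returning signal is higher, so f₂ = f₀ + Δf = 41428 + 1341 = 42769 Hz.
Rearranging, u = v · (f₂ − f₀)/(f₂ + f₀) = 349 × 1341/84197 ≈ 5.6 m/s.
So the trolley is moving at 5.6 m/s toward the emitter.

5.6 m/s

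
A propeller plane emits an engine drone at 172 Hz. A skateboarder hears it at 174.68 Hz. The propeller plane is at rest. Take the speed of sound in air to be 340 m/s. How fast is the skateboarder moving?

f' > f, so the skateboarder is approaching.
f' = f · (v + v_o)/v ⇒ v_o = v · |f'/f − 1|.
v_o = 340 × |174.68/172 − 1| = 340 × 0.01558 ≈ 5.3 m/s.

5.3 m/s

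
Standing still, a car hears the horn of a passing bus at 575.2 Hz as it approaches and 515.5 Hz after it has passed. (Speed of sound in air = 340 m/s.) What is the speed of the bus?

18.6 m/s

f₁/f₂ = (v + v_s)/(v − v_s), so v_s = v · (f₁ − f₂)/(f₁ + f₂).
v_s = 340 × (575.2 − 515.5)/(575.2 + 515.5) = 340 × 59.7/1090.7 ≈ 18.6 m/s.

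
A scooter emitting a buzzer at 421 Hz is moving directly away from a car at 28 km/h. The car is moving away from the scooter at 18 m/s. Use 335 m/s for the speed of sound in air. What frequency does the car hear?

28 km/h = 7.778 m/s.
Both move, so f' = f · (v − v_o)/(v + v_s).
f' = 421 × (335 − 18)/(335 + 7.778) = 421 × 317/342.78 ≈ 389 Hz.

389 Hz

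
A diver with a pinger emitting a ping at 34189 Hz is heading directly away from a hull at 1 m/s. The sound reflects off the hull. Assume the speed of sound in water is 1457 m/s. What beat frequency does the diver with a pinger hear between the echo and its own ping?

The hull receives the sound from a moving source: f₁ = f₀ · v/(v + v_e) = 34189 × 1457/1458 ≈ 34165.6 Hz.
On the return leg the diver with a pinger is a moving observer: f₂ = f₁ · (v − v_e)/v = 34165.6 × 1456/1457 ≈ 34142.1 Hz.
Beat against the emitted tone: |f₂ − f₀| = 2v_e·f₀/(v + v_e) = 2 × 1 × 34189/1458 ≈ 46.9 Hz.

46.9 Hz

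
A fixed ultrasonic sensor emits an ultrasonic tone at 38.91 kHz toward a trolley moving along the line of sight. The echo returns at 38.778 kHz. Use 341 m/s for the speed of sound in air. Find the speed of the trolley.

Double Doppler shift off a moving reflector: f₂ = f₀ · (v + u)/(v − u) (u > 0 toward emitter).
Rearranging, u = v · (f₂ − f₀)/(f₂ + f₀) = 341 × -0.132/77.688 ≈ -0.58 m/s.
So the trolley is moving at 0.58 m/s away from the emitter.

0.58 m/s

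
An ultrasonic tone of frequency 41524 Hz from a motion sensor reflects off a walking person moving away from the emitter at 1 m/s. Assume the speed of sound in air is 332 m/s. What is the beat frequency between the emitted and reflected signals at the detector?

249 Hz

The walking person first receives the wave as a moving observer: f₁ = f₀ · (v − u)/v = 41524 × (332 − 1)/332 ≈ 41399 Hz.
The reflection then acts as a moving source: f₂ = f₁ · v/(v + u) ≈ 41275 Hz.
Equivalently f₂ = f₀ · (v − u)/(v + u).
Beat frequency: |f₂ − f₀| = 2u·f₀/(v + u) = 2 × 1 × 41524/333 ≈ 249 Hz.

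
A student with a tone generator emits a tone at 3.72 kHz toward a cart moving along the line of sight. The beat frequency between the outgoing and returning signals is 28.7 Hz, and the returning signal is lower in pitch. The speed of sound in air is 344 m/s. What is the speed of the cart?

Double Doppler shift off a moving reflector: f₂ = f₀ · (v + u)/(v − u) (u > 0 toward emitter).
Returning signal is lower, so f₂ = f₀ − Δf = 3720 − 28.7 = 3691.3 Hz.
Rearranging, u = v · (f₂ − f₀)/(f₂ + f₀) = 344 × -28.7/7411.3 ≈ -1.33 m/s.
So the cart is moving at 1.33 m/s away from the emitter.

1.33 m/s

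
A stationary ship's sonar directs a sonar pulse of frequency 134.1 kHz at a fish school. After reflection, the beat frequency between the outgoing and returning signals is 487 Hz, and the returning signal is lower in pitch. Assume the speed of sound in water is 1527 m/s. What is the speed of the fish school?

Double Doppler shift off a moving reflector: f₂ = f₀ · (v + u)/(v − u) (u > 0 toward emitter).
Returning signal is lower, so f₂ = f₀ − Δf = 134100 − 487 = 133613 Hz.
Rearranging, u = v · (f₂ − f₀)/(f₂ + f₀) = 1527 × -487/267713 ≈ -2.78 m/s.
So the fish school is moving at 2.78 m/s away from the emitter.

2.78 m/s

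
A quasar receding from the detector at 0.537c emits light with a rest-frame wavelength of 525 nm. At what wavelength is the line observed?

956.5 nm

Relativistic Doppler for wavelength: λ' = λ₀ · √((1 + β)/(1 − β)).
λ' = 525 × √(1.5370/0.4630) = 525 × 1.82199 ≈ 956.5 nm.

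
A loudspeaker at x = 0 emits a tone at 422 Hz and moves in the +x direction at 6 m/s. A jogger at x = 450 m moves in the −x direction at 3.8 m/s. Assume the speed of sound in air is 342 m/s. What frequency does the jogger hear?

The observer lies on the +x side, so the source is heading toward the observer and the observer is heading toward the source.
Both move, so f' = f · (v + v_o)/(v − v_s).
f' = 422 × (342 + 3.8)/(342 − 6) = 422 × 345.8/336 ≈ 434 Hz.

434 Hz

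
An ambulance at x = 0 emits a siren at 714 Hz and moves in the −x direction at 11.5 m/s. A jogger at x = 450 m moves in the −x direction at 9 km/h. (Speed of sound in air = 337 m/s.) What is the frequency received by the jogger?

696 Hz

9 km/h = 2.5 m/s.
The observer lies on the +x side, so the source is heading away from the observer and the observer is heading toward the source.
General Doppler shift: f' = f · (v + v_o)/(v + v_s).
f' = 714 × (337 + 2.5)/(337 + 11.5) = 714 × 339.5/348.5 ≈ 696 Hz.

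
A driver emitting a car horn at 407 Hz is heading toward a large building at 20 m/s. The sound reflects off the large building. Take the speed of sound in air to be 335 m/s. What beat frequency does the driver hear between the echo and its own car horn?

51.7 Hz

The large building receives the sound from a moving source: f₁ = f₀ · v/(v − v_e) = 407 × 335/315 ≈ 432.8 Hz.
On the return leg the driver is a moving observer: f₂ = f₁ · (v + v_e)/v = 432.8 × 355/335 ≈ 458.7 Hz.
Beat against the emitted tone: |f₂ − f₀| = 2v_e·f₀/(v − v_e) = 2 × 20 × 407/315 ≈ 51.7 Hz.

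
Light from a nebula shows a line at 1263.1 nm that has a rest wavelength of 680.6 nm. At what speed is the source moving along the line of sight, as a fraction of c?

λ'/λ₀ = 1.8559 > 1 (redshift), so the source is receding.
λ'/λ₀ = √((1 + β)/(1 − β)) for a receding source ⇒ β = (r² − 1)/(r² + 1) with r = λ'/λ₀.
β = (3.4442 − 1)/(3.4442 + 1) ≈ 0.550.

0.550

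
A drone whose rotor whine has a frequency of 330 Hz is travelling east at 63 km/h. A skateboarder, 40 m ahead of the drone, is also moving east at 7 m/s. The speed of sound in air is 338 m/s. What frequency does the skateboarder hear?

341 Hz

63 km/h = 17.5 m/s.
The skateboarder is ahead, so the drone is moving toward it while the skateboarder is moving away from the drone.
General Doppler shift: f' = f · (v − v_o)/(v − v_s).
f' = 330 × (338 − 7)/(338 − 17.5) = 330 × 331/320.5 ≈ 341 Hz.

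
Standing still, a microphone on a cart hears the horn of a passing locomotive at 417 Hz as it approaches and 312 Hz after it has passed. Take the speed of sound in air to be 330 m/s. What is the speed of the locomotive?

f₁/f₂ = (v + v_s)/(v − v_s), so v_s = v · (f₁ − f₂)/(f₁ + f₂).
v_s = 330 × (417 − 312)/(417 + 312) = 330 × 105/729 ≈ 48 m/s.

48 m/s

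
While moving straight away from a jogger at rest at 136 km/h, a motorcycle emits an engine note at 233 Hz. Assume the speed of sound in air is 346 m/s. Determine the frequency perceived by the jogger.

210 Hz

136 km/h = 37.78 m/s.
Moving source, stationary observer: f' = f · v/(v + v_s) since the source is receding.
f' = 233 × 346/(346 + 37.78) = 233 × 346/383.8 ≈ 210 Hz.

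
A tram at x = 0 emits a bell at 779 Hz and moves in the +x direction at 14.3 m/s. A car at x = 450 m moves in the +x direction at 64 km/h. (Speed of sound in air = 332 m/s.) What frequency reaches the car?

770 Hz

64 km/h = 17.78 m/s.
The observer lies on the +x side, so the source is heading toward the observer and the observer is heading away from the source.
General Doppler shift: f' = f · (v − v_o)/(v − v_s).
f' = 779 × (332 − 17.78)/(332 − 14.3) = 779 × 314.22/317.7 ≈ 770 Hz.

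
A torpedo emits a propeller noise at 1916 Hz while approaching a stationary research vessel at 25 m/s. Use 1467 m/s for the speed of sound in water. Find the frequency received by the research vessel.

1949 Hz

Only the source moves, toward the listener, so f' = f · v/(v − v_s).
f' = 1916 × 1467/(1467 − 25) = 1916 × 1467/1442 ≈ 1949 Hz.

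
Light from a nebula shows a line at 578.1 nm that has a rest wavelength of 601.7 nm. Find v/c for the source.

λ'/λ₀ = 0.9608 < 1 (blueshift), so the source is approaching.
λ'/λ₀ = √((1 − β)/(1 + β)) for an approaching source ⇒ β = (1 − r²)/(1 + r²) with r = λ'/λ₀.
β = (1 − 0.9231)/(1 + 0.9231) ≈ 0.040.

0.040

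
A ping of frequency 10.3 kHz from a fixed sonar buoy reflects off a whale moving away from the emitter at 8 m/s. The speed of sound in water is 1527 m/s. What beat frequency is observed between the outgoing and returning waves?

At the whale (a moving observer), f₁ = f₀ · (v − u)/v = 10.3 × 1519/1527 ≈ 10.2460 kHz.
The reflection then acts as a moving source: f₂ = f₁ · v/(v + u) ≈ 10.1926 kHz.
Equivalently f₂ = f₀ · (v − u)/(v + u).
Beat frequency (with f₀ = 10300 Hz): |f₂ − f₀| = 2u·f₀/(v + u) = 2 × 8 × 10300/1535 ≈ 107 Hz.

107 Hz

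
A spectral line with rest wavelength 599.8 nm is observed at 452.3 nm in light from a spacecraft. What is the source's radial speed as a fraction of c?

λ'/λ₀ = 0.7541 < 1 (blueshift), so the source is approaching.
λ'/λ₀ = √((1 − β)/(1 + β)) for an approaching source ⇒ β = (1 − r²)/(1 + r²) with r = λ'/λ₀.
β = (1 − 0.5686)/(1 + 0.5686) ≈ 0.275.

0.275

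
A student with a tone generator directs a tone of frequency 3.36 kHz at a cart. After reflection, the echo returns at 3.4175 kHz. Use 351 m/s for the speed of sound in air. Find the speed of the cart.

2.98 m/s

Double Doppler shift off a moving reflector: f₂ = f₀ · (v + u)/(v − u) (u > 0 toward emitter).
Rearranging, u = v · (f₂ − f₀)/(f₂ + f₀) = 351 × 0.0575/6.7775 ≈ 2.98 m/s.
So the cart is moving at 2.98 m/s toward the emitter.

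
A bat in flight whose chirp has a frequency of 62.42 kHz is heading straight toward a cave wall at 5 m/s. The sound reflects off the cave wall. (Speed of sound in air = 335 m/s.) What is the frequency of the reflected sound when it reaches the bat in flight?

The cave wall receives the sound from a moving source: f₁ = f₀ · v/(v − v_e) = 62.42 × 335/330 ≈ 63.4 kHz.
On the return leg the bat in flight is a moving observer: f₂ = f₁ · (v + v_e)/v = 63.4 × 340/335 ≈ 64.3 kHz.

64.3 kHz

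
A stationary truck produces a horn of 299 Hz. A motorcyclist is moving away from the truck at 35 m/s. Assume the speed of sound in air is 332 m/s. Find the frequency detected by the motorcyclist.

Moving observer, stationary source: f' = f · (v − v_o)/v.
f' = 299 × (332 − 35)/332 = 299 × 297/332 ≈ 267 Hz.

267 Hz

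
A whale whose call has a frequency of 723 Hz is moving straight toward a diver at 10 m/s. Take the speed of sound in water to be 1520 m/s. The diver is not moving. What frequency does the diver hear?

728 Hz

Moving source, stationary observer: f' = f · v/(v − v_s) since the source is approaching.
f' = 723 × 1520/(1520 − 10) = 723 × 1520/1510 ≈ 728 Hz.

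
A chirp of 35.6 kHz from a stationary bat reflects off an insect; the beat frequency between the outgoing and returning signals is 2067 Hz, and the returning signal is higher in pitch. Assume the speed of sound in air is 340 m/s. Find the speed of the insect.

Double Doppler shift off a moving reflector: f₂ = f₀ · (v + u)/(v − u) (u > 0 toward emitter).
Returning signal is higher, so f₂ = f₀ + Δf = 35600 + 2067 = 37667 Hz.
Rearranging, u = v · (f₂ − f₀)/(f₂ + f₀) = 340 × 2067/73267 ≈ 9.6 m/s.
So the insect is moving at 9.6 m/s toward the emitter.

9.6 m/s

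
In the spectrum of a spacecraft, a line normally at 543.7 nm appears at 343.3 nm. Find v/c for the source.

0.430c

λ'/λ₀ = 0.6314 < 1 (blueshift), so the source is approaching.
λ'/λ₀ = √((1 − β)/(1 + β)) for an approaching source ⇒ β = (1 − r²)/(1 + r²) with r = λ'/λ₀.
β = (1 − 0.3987)/(1 + 0.3987) ≈ 0.430.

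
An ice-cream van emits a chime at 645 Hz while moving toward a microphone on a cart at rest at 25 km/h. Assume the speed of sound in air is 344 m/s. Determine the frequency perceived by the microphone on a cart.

25 km/h = 6.944 m/s.
Only the source moves, toward the listener, so f' = f · v/(v − v_s).
f' = 645 × 344/(344 − 6.944) = 645 × 344/337.1 ≈ 658 Hz.

658 Hz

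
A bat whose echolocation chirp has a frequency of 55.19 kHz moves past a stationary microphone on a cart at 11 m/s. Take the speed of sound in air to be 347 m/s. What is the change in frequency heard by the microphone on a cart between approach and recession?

3.50 kHz

Approaching: f₁ = f · v/(v − v_s) = 55.19 × 347/336 ≈ 57.00 kHz.
Receding: f₂ = f · v/(v + v_s) = 55.19 × 347/358 ≈ 53.49 kHz.
Drop: f₁ − f₂ = 2f·v·v_s/(v² − v_s²) = 2 × 55.19 × 347 × 11/(347² − 11²) ≈ 3.50 kHz.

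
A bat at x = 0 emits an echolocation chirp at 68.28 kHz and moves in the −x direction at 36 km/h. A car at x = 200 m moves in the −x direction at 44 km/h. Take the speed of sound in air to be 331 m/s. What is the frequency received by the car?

36 km/h = 10 m/s; 44 km/h = 12.22 m/s.
The observer lies on the +x side, so the source is heading away from the observer and the observer is heading toward the source.
General Doppler shift: f' = f · (v + v_o)/(v + v_s).
f' = 68.28 × (331 + 12.22)/(331 + 10) = 68.28 × 343.22/341 ≈ 68.7 kHz.

68.7 kHz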